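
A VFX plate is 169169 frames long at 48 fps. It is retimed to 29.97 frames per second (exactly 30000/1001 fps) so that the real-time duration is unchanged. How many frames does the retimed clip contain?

105625 frames

Target frames = source frames × (target rate / source rate) = 169169 × (30000/1001)/(48) = 169169 × 625/1001 = 105625.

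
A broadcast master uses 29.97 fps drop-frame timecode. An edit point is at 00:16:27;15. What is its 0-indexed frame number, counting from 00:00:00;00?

Complete 10-minute blocks: 1, each 17982 frames → 17982.
Remaining 6 whole minutes in the current block: 1800 + 5 × 1798 = 10790 frames.
Within the current minute: 27 × 30 + 15 − 2 = 823 (labels ;00/;01 skipped at this minute). Total = 17982 + 10790 + 823 = 29595.

29595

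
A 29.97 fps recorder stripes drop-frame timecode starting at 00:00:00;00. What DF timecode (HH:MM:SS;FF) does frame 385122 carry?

Each 10-minute DF block holds 10 × 60 × 30 − 9 × 2 = 17982 frames. 385122 ÷ 17982 → 21 full blocks, remainder 7500.
Within the partial block the first minute is 1800 frames and each further minute 1798, so 4 further minute boundaries passed. Total skipped labels = 18 × 21 + 2 × 4 = 386.
Non-drop label index = 385122 + 386 = 385508; at 30 labels/s that is 03:34:10:08, i.e. DF 03:34:10;08.

03:34:10;08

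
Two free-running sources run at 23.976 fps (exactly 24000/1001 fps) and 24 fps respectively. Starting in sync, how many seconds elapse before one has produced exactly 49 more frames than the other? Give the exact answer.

The gap grows by |24 − 24000/1001| = 24/1001 frames per second.
Time for a 49-frame gap: 49 ÷ (24/1001) = 49049/24 s.

49049/24 seconds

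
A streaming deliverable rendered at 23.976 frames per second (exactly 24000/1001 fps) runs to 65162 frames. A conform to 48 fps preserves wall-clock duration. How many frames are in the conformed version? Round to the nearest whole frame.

130454 frames

Frames at target rate = 65162 × (48) / (24000/1001) = 32613581/250 ≈ 130454.324.
Nearest whole frame: 130454.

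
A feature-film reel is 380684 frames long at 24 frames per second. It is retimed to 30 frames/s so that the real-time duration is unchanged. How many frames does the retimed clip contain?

Target frames = source frames × (target rate / source rate) = 380684 × (30)/(24) = 380684 × 5/4 = 475855.

475855 frames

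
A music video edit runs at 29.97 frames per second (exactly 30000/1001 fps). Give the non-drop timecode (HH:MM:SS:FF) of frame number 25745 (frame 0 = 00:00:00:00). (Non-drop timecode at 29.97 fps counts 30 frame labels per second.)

00:14:18:05

25745 ÷ 30 = 858 full seconds, remainder 5 frames.
858 s = 0 h 14 min 18 s.
Timecode: 00:14:18:05.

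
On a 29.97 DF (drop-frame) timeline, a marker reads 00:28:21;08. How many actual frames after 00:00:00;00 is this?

As if non-drop at 30 labels/s: (0 × 3600 + 28 × 60 + 21) × 30 + 8 = 51038.
Minute boundaries passed: 28; those not divisible by 10: 28 − 2 = 26; dropped labels = 2 × 26 = 52.
Actual frame index = 51038 − 52 = 50986.

50986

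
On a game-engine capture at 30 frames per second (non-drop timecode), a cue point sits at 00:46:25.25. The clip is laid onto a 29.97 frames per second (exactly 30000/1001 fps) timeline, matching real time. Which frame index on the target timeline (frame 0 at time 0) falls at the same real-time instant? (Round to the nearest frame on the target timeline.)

frame 83492

Source frame index: (0×3600 + 46×60 + 25) × 30 + 25 = 83575.
Real time: 83575 / (30) = 16715/6 s.
Target frame: (16715/6) × (30000/1001) = 83575000/1001 ≈ 83491.508 → 83492.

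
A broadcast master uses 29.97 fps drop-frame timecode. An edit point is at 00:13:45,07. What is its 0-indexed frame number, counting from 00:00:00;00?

24733

Complete 10-minute blocks: 1, each 17982 frames → 17982.
Remaining 3 whole minutes in the current block: 1800 + 2 × 1798 = 5396 frames.
Within the current minute: 45 × 30 + 7 − 2 = 1355 (labels ;00/;01 skipped at this minute). Total = 17982 + 5396 + 1355 = 24733.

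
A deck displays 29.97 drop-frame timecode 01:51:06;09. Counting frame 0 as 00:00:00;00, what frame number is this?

199789

As if non-drop at 30 labels/s: (1 × 3600 + 51 × 60 + 6) × 30 + 9 = 199989.
Minute boundaries passed: 111; those not divisible by 10: 111 − 11 = 100; dropped labels = 2 × 100 = 200.
Actual frame index = 199989 − 200 = 199789.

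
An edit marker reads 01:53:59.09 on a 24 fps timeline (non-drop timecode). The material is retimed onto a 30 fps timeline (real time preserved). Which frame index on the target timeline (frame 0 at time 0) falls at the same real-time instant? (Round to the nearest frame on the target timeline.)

frame 205181

Source frame index: (1×3600 + 53×60 + 59) × 24 + 9 = 164145.
Real time: 164145 / (24) = 54715/8 s.
Target frame: (54715/8) × (30) = 820725/4 ≈ 205181.250 → 205181.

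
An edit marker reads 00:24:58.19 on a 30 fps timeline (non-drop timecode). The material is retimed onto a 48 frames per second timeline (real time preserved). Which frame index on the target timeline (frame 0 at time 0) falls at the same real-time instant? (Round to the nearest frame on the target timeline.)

frame 71934

Source frame index: (0×3600 + 24×60 + 58) × 30 + 19 = 44959.
Real time: 44959 / (30) = 44959/30 s.
Target frame: (44959/30) × (48) = 359672/5 ≈ 71934.400 → 71934.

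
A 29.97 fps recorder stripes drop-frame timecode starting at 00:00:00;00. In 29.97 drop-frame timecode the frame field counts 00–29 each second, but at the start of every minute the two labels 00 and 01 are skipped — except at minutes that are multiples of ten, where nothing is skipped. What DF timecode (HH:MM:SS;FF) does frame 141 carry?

00:00:04;21

Each 10-minute DF block holds 10 × 60 × 30 − 9 × 2 = 17982 frames. 141 ÷ 17982 → 0 full blocks, remainder 141.
Within the partial block the first minute is 1800 frames and each further minute 1798, so 0 further minute boundaries passed. Total skipped labels = 18 × 0 + 2 × 0 = 0.
Non-drop label index = 141 + 0 = 141; at 30 labels/s that is 00:00:04:21, i.e. DF 00:00:04;21.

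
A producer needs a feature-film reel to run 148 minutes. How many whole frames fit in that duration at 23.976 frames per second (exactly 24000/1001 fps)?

212907 frames

148 min = 8880 s.
Frames = 8880 × 24000/1001 = 213120000/1001 ≈ 212907.0929.
Complete frames: 212907.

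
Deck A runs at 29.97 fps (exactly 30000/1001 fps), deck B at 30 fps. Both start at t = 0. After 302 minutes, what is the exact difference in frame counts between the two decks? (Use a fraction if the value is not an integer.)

302 min = 18120 s.
A emits 30000/1001 × 18120 = 543600000/1001 frames; B emits 30 × 18120 = 543600.
Difference = 543600/1001 frames (≈ 543.0569); B is ahead of A.

543600/1001 frames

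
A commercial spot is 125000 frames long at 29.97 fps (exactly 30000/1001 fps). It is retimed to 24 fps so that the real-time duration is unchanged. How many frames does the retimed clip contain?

100100 frames

Target frames = source frames × (target rate / source rate) = 125000 × (24)/(30000/1001) = 125000 × 1001/1250 = 100100.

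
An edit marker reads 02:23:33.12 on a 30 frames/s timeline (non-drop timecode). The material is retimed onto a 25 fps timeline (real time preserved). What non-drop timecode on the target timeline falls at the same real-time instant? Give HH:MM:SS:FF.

02:23:33:10

Source frame index: (2×3600 + 23×60 + 33) × 30 + 12 = 258402.
Real time: 258402 / (30) = 43067/5 s.
Target frame: (43067/5) × (25) = 215335.
At 25 labels/s: frame 215335 → 02:23:33:10.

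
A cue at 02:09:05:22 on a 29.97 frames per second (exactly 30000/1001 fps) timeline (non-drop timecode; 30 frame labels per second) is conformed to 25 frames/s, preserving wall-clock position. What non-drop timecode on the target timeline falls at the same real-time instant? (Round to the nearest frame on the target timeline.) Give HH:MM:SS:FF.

02:09:13:12

Source frame index: (2×3600 + 9×60 + 5) × 30 + 22 = 232372.
Real time: 232372 / (30000/1001) = 58151093/7500 s.
Target frame: (58151093/7500) × (25) = 58151093/300 ≈ 193836.977 → 193837.
At 25 labels/s: frame 193837 → 02:09:13:12.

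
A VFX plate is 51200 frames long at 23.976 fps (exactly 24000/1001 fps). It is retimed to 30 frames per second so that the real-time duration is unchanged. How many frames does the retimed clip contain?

64064 frames

Target frames = source frames × (target rate / source rate) = 51200 × (30)/(24000/1001) = 51200 × 1001/800 = 64064.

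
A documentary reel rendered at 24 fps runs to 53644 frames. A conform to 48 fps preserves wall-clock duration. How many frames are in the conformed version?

107288 frames

Target frames = source frames × (target rate / source rate) = 53644 × (48)/(24) = 53644 × 2 = 107288.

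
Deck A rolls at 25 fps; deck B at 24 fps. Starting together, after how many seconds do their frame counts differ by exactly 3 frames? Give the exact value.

The gap grows by |24 − 25| = 1 frame per second.
Time for a 3-frame gap: 3 ÷ (1) = 3 s.

3 seconds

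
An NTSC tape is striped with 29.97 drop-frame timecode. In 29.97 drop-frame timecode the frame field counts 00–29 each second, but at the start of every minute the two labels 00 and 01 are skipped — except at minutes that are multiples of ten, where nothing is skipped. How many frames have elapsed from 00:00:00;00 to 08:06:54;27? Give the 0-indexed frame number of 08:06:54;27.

Complete 10-minute blocks: 48, each 17982 frames → 863136.
Remaining 6 whole minutes in the current block: 1800 + 5 × 1798 = 10790 frames.
Within the current minute: 54 × 30 + 27 − 2 = 1645 (labels ;00/;01 skipped at this minute). Total = 863136 + 10790 + 1645 = 875571.

875571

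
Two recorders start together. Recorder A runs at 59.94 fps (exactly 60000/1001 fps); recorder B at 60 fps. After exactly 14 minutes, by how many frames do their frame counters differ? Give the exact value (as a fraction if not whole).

7200/143 frames

14 min = 840 s.
A emits 60000/1001 × 840 = 7200000/143 frames; B emits 60 × 840 = 50400.
Difference = 7200/143 frames (≈ 50.3497); B is ahead of A.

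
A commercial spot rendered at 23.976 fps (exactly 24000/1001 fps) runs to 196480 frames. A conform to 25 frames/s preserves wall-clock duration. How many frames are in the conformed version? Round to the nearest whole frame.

204871 frames

Frames at target rate = 196480 × (25) / (24000/1001) = 614614/3 ≈ 204871.333.
Nearest whole frame: 204871.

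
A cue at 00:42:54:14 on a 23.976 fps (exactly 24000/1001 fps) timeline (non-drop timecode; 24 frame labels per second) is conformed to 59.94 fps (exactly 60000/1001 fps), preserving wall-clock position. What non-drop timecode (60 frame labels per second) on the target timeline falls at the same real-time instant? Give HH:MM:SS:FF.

00:42:54:35

Source frame index: (0×3600 + 42×60 + 54) × 24 + 14 = 61790.
Real time: 61790 / (24000/1001) = 6185179/2400 s.
Target frame: (6185179/2400) × (60000/1001) = 154475.
At 60 labels/s: frame 154475 → 00:42:54:35.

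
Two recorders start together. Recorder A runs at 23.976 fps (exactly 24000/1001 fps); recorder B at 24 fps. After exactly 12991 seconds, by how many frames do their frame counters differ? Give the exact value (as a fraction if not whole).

28344/91 frames

A emits 24000/1001 × 12991 = 28344000/91 frames; B emits 24 × 12991 = 311784.
Difference = 28344/91 frames (≈ 311.4725); B is ahead of A.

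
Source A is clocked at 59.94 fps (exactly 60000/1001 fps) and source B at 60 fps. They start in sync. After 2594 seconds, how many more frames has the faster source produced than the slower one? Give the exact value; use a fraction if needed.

A emits 60000/1001 × 2594 = 155640000/1001 frames; B emits 60 × 2594 = 155640.
Difference = 155640/1001 frames (≈ 155.4845); B is ahead of A.

155640/1001 frames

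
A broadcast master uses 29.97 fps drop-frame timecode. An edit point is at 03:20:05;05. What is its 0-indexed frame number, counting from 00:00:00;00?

Complete 10-minute blocks: 20, each 17982 frames → 359640.
Remaining 0 whole minutes in the current block: 0 frames.
Within the current minute: 5 × 30 + 5 = 155. Total = 359640 + 0 + 155 = 359795.

359795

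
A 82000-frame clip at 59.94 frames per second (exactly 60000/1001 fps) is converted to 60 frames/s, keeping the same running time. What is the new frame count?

Target frames = source frames × (target rate / source rate) = 82000 × (60)/(60000/1001) = 82000 × 1001/1000 = 82082.

82082 frames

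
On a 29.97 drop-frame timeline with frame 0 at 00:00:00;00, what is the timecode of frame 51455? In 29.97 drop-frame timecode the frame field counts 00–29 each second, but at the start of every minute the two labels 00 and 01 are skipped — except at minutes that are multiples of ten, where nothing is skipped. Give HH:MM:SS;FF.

00:28:36;27

Each 10-minute DF block holds 10 × 60 × 30 − 9 × 2 = 17982 frames. 51455 ÷ 17982 → 2 full blocks, remainder 15491.
Within the partial block the first minute is 1800 frames and each further minute 1798, so 8 further minute boundaries passed. Total skipped labels = 18 × 2 + 2 × 8 = 52.
Non-drop label index = 51455 + 52 = 51507; at 30 labels/s that is 00:28:36:27, i.e. DF 00:28:36;27.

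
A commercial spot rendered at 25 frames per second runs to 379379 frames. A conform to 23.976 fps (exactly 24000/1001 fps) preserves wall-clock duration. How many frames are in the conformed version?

363840 frames

Target frames = source frames × (target rate / source rate) = 379379 × (24000/1001)/(25) = 379379 × 960/1001 = 363840.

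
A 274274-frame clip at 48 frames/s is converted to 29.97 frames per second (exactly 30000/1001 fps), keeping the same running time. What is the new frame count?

Target frames = source frames × (target rate / source rate) = 274274 × (30000/1001)/(48) = 274274 × 625/1001 = 171250.

171250 frames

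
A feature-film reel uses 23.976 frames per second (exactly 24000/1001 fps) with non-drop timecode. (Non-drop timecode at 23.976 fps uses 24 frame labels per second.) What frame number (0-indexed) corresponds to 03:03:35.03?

Total seconds to the label: (3 × 3600 + 3 × 60 + 35) = 11015.
Frame index = 11015 × 24 + 3 = 264363.

frame 264363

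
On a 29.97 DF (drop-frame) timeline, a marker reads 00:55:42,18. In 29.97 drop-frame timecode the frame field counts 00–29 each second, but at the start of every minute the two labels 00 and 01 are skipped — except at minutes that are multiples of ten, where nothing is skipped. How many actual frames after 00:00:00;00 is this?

Complete 10-minute blocks: 5, each 17982 frames → 89910.
Remaining 5 whole minutes in the current block: 1800 + 4 × 1798 = 8992 frames.
Within the current minute: 42 × 30 + 18 − 2 = 1276 (labels ;00/;01 skipped at this minute). Total = 89910 + 8992 + 1276 = 100178.

100178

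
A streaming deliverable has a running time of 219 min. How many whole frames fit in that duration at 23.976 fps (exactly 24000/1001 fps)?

219 min = 13140 s.
Frames = 13140 × 24000/1001 = 315360000/1001 ≈ 315044.9550.
Complete frames: 315044.

315044 frames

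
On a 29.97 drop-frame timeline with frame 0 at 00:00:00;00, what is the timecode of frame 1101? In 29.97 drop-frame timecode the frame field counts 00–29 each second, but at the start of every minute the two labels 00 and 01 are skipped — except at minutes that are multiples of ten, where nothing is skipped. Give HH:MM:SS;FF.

Ten DF minutes hold 17982 frames, so frame 1101 lies in block 0 (frames 0–17981) with 1101 frames into that block.
The block's first minute is 1800 frames and the rest 1798 each; 1101 frames reaches minute 0, so 0 × 18 + 0 × 2 = 0 labels have been skipped so far.
Adding those back, label number 1101 + 0 = 1101 at 30 labels/s is 36 s + 21 f = 0 h 0 min 36 s frame 21, i.e. 00:00:36;21.

00:00:36;21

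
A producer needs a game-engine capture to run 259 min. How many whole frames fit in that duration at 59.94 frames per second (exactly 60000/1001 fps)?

931468 frames

259 min = 15540 s.
Frames = 15540 × 60000/1001 = 133200000/143 ≈ 931468.5315.
Complete frames: 931468.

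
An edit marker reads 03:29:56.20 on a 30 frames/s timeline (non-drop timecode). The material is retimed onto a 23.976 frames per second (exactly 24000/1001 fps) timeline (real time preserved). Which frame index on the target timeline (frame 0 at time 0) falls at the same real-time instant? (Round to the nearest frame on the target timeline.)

Source frame index: (3×3600 + 29×60 + 56) × 30 + 20 = 377900.
Real time: 377900 / (30) = 37790/3 s.
Target frame: (37790/3) × (24000/1001) = 302320000/1001 ≈ 302017.982 → 302018.

frame 302018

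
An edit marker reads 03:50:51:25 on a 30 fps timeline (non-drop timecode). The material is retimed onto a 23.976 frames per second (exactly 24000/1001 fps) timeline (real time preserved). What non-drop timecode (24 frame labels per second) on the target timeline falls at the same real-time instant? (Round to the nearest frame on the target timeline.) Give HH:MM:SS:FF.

03:50:38:00

Source frame index: (3×3600 + 50×60 + 51) × 30 + 25 = 415555.
Real time: 415555 / (30) = 83111/6 s.
Target frame: (83111/6) × (24000/1001) = 47492000/143 ≈ 332111.888 → 332112.
At 24 labels/s: frame 332112 → 03:50:38:00.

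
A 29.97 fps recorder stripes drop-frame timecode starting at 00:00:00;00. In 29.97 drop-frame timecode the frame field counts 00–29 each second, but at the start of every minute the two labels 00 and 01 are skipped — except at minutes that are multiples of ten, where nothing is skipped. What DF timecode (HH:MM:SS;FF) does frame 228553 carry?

Ten DF minutes hold 17982 frames, so frame 228553 lies in block 12 (frames 215784–233765) with 12769 frames into that block.
The block's first minute is 1800 frames and the rest 1798 each; 12769 frames reaches minute 7, so 12 × 18 + 7 × 2 = 230 labels have been skipped so far.
Adding those back, label number 228553 + 230 = 228783 at 30 labels/s is 7626 s + 3 f = 2 h 7 min 6 s frame 3, i.e. 02:07:06;03.

02:07:06;03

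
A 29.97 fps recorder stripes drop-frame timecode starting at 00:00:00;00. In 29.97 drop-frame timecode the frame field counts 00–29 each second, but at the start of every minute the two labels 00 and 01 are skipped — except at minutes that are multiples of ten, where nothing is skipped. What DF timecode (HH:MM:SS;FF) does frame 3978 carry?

Each 10-minute DF block holds 10 × 60 × 30 − 9 × 2 = 17982 frames. 3978 ÷ 17982 → 0 full blocks, remainder 3978.
Within the partial block the first minute is 1800 frames and each further minute 1798, so 2 further minute boundaries passed. Total skipped labels = 18 × 0 + 2 × 2 = 4.
Non-drop label index = 3978 + 4 = 3982; at 30 labels/s that is 00:02:12:22, i.e. DF 00:02:12;22.

00:02:12;22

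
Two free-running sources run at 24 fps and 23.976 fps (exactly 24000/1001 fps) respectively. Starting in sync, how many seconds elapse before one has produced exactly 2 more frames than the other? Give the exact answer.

1001/12 seconds

The gap grows by |24000/1001 − 24| = 24/1001 frames per second.
Time for a 2-frame gap: 2 ÷ (24/1001) = 1001/12 s.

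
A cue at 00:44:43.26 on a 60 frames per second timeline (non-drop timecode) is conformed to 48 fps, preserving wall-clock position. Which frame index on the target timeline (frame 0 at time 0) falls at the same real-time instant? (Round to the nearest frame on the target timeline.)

Source frame index: (0×3600 + 44×60 + 43) × 60 + 26 = 161006.
Real time: 161006 / (60) = 80503/30 s.
Target frame: (80503/30) × (48) = 644024/5 ≈ 128804.800 → 128805.

frame 128805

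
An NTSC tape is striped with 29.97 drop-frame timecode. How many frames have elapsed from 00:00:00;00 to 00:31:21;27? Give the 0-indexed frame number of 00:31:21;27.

As if non-drop at 30 labels/s: (0 × 3600 + 31 × 60 + 21) × 30 + 27 = 56457.
Minute boundaries passed: 31; those not divisible by 10: 31 − 3 = 28; dropped labels = 2 × 28 = 56.
Actual frame index = 56457 − 56 = 56401.

56401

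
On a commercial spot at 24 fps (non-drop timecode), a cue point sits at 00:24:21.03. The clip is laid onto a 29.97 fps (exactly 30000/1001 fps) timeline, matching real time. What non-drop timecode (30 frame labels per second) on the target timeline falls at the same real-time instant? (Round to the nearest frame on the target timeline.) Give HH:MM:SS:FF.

00:24:19:20

Source frame index: (0×3600 + 24×60 + 21) × 24 + 3 = 35067.
Real time: 35067 / (24) = 11689/8 s.
Target frame: (11689/8) × (30000/1001) = 43833750/1001 ≈ 43789.960 → 43790.
At 30 labels/s: frame 43790 → 00:24:19:20.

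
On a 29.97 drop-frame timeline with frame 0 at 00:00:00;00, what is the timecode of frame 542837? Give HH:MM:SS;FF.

05:01:52;19

Ten DF minutes hold 17982 frames, so frame 542837 lies in block 30 (frames 539460–557441) with 3377 frames into that block.
The block's first minute is 1800 frames and the rest 1798 each; 3377 frames reaches minute 1, so 30 × 18 + 1 × 2 = 542 labels have been skipped so far.
Adding those back, label number 542837 + 542 = 543379 at 30 labels/s is 18112 s + 19 f = 5 h 1 min 52 s frame 19, i.e. 05:01:52;19.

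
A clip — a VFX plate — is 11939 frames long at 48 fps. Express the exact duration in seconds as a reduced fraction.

Running time = 11939 ÷ (48) = 11939 × 1/48 = 11939/48 s.

11939/48 seconds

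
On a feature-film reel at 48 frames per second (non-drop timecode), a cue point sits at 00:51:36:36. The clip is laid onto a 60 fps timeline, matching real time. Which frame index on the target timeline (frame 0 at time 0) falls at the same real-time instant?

Source frame index: (0×3600 + 51×60 + 36) × 48 + 36 = 148644.
Real time: 148644 / (48) = 12387/4 s.
Target frame: (12387/4) × (60) = 185805.

frame 185805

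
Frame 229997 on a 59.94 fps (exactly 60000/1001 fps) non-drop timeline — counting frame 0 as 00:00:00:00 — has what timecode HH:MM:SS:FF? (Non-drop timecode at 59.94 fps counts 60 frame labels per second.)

229997 ÷ 60 = 3833 full seconds, remainder 17 frames.
3833 s = 1 h 3 min 53 s.
Timecode: 01:03:53:17.

01:03:53:17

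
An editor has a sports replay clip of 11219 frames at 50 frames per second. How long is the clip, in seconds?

Running time = 11219 / (50) = 224.38 s.

224.38 seconds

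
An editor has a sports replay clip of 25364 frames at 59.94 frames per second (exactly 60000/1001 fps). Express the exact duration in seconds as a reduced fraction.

6347341/15000 seconds

Running time = 25364 ÷ (60000/1001) = 25364 × 1001/60000 = 6347341/15000 s.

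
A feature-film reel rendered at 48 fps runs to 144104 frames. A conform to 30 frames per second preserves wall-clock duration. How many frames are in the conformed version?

90065 frames

Target frames = source frames × (target rate / source rate) = 144104 × (30)/(48) = 144104 × 5/8 = 90065.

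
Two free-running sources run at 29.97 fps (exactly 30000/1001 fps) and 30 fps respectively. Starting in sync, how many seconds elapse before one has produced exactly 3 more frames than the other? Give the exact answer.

100.1 seconds

The gap grows by |30 − 30000/1001| = 30/1001 frames per second.
Time for a 3-frame gap: 3 ÷ (30/1001) = 100.1 s.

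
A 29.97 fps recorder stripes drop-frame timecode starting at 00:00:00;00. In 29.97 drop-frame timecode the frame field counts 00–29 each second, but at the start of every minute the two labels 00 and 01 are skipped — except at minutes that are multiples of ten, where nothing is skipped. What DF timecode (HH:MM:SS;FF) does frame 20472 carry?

Ten DF minutes hold 17982 frames, so frame 20472 lies in block 1 (frames 17982–35963) with 2490 frames into that block.
The block's first minute is 1800 frames and the rest 1798 each; 2490 frames reaches minute 1, so 1 × 18 + 1 × 2 = 20 labels have been skipped so far.
Adding those back, label number 20472 + 20 = 20492 at 30 labels/s is 683 s + 2 f = 0 h 11 min 23 s frame 2, i.e. 00:11:23;02.

00:11:23;02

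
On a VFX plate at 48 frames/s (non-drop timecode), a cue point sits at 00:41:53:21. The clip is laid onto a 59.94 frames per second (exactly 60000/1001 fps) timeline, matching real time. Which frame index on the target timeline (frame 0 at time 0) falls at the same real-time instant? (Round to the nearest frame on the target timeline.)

Source frame index: (0×3600 + 41×60 + 53) × 48 + 21 = 120645.
Real time: 120645 / (48) = 40215/16 s.
Target frame: (40215/16) × (60000/1001) = 21543750/143 ≈ 150655.594 → 150656.

frame 150656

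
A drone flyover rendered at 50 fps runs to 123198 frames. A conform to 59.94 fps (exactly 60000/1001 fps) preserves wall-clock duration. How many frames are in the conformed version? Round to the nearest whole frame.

Frames at target rate = 123198 × (60000/1001) / (50) = 147837600/1001 ≈ 147689.910.
Nearest whole frame: 147690.

147690 frames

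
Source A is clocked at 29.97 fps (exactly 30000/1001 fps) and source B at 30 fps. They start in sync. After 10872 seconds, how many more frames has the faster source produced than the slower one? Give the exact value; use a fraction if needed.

A emits 30000/1001 × 10872 = 326160000/1001 frames; B emits 30 × 10872 = 326160.
Difference = 326160/1001 frames (≈ 325.8342); B is ahead of A.

326160/1001 frames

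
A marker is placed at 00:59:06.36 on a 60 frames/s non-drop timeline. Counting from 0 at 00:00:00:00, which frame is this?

frame 212796

Total seconds to the label: (0 × 3600 + 59 × 60 + 6) = 3546.
Frame index = 3546 × 60 + 36 = 212796.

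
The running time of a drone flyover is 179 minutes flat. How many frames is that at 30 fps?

179 min = 10740 s.
Frames = 10740 × 30 = 322200.

322200 frames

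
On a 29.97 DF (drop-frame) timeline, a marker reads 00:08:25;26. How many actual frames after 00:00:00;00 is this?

Complete 10-minute blocks: 0, each 17982 frames → 0.
Remaining 8 whole minutes in the current block: 1800 + 7 × 1798 = 14386 frames.
Within the current minute: 25 × 30 + 26 − 2 = 774 (labels ;00/;01 skipped at this minute). Total = 0 + 14386 + 774 = 15160.

15160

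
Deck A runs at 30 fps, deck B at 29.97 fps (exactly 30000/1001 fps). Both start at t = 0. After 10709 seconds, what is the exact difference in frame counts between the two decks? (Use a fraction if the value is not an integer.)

A emits 30 × 10709 = 321270 frames; B emits 30000/1001 × 10709 = 321270000/1001.
Difference = 321270/1001 frames (≈ 320.9491); B is behind A.

321270/1001 frames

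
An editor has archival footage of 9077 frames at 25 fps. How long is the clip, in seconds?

Running time = 9077 / (25) = 363.08 s.

363.08 seconds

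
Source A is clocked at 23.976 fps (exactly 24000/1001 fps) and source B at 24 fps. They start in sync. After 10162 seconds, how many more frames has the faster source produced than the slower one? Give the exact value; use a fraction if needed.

A emits 24000/1001 × 10162 = 243888000/1001 frames; B emits 24 × 10162 = 243888.
Difference = 243888/1001 frames (≈ 243.6444); B is ahead of A.

243888/1001 frames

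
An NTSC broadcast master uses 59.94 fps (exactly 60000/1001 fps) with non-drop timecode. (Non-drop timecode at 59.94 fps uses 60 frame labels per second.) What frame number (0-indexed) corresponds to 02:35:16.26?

558986

Total seconds to the label: (2 × 3600 + 35 × 60 + 16) = 9316.
Frame index = 9316 × 60 + 26 = 558986.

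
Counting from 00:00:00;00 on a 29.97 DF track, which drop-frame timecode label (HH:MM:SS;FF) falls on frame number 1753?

00:00:58;13

Ten DF minutes hold 17982 frames, so frame 1753 lies in block 0 (frames 0–17981) with 1753 frames into that block.
The block's first minute is 1800 frames and the rest 1798 each; 1753 frames reaches minute 0, so 0 × 18 + 0 × 2 = 0 labels have been skipped so far.
Adding those back, label number 1753 + 0 = 1753 at 30 labels/s is 58 s + 13 f = 0 h 0 min 58 s frame 13, i.e. 00:00:58;13.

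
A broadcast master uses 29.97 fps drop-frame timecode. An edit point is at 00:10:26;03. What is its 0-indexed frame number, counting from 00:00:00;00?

As if non-drop at 30 labels/s: (0 × 3600 + 10 × 60 + 26) × 30 + 3 = 18783.
Minute boundaries passed: 10; those not divisible by 10: 10 − 1 = 9; dropped labels = 2 × 9 = 18.
Actual frame index = 18783 − 18 = 18765.

18765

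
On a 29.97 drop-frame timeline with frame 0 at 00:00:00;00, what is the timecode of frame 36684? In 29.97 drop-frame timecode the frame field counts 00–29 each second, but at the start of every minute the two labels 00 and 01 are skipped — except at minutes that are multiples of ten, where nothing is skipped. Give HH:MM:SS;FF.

Each 10-minute DF block holds 10 × 60 × 30 − 9 × 2 = 17982 frames. 36684 ÷ 17982 → 2 full blocks, remainder 720.
Within the partial block the first minute is 1800 frames and each further minute 1798, so 0 further minute boundaries passed. Total skipped labels = 18 × 2 + 2 × 0 = 36.
Non-drop label index = 36684 + 36 = 36720; at 30 labels/s that is 00:20:24:00, i.e. DF 00:20:24;00.

00:20:24;00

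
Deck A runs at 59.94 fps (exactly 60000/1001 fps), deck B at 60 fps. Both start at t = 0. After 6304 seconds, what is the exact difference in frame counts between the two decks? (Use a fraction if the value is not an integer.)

378240/1001 frames

A emits 60000/1001 × 6304 = 378240000/1001 frames; B emits 60 × 6304 = 378240.
Difference = 378240/1001 frames (≈ 377.8621); B is ahead of A.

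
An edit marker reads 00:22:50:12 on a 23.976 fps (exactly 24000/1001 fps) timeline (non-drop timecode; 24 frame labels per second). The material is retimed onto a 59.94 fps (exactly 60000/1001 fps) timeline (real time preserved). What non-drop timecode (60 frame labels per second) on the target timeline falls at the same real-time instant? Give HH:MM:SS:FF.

Source frame index: (0×3600 + 22×60 + 50) × 24 + 12 = 32892.
Real time: 32892 / (24000/1001) = 2743741/2000 s.
Target frame: (2743741/2000) × (60000/1001) = 82230.
At 60 labels/s: frame 82230 → 00:22:50:30.

00:22:50:30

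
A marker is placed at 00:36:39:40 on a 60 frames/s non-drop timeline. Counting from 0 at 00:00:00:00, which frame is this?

Total seconds to the label: (0 × 3600 + 36 × 60 + 39) = 2199.
Frame index = 2199 × 60 + 40 = 131980.

frame 131980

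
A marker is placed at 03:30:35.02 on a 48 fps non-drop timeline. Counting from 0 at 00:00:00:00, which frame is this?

frame 606482

Total seconds to the label: (3 × 3600 + 30 × 60 + 35) = 12635.
Frame index = 12635 × 48 + 2 = 606482.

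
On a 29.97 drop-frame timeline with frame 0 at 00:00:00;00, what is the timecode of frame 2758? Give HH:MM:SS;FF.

Each 10-minute DF block holds 10 × 60 × 30 − 9 × 2 = 17982 frames. 2758 ÷ 17982 → 0 full blocks, remainder 2758.
Within the partial block the first minute is 1800 frames and each further minute 1798, so 1 further minute boundary passed. Total skipped labels = 18 × 0 + 2 × 1 = 2.
Non-drop label index = 2758 + 2 = 2760; at 30 labels/s that is 00:01:32:00, i.e. DF 00:01:32;00.

00:01:32;00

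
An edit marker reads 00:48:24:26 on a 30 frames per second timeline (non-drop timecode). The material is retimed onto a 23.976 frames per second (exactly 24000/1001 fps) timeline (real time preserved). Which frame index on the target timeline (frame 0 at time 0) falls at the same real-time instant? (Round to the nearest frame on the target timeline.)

Source frame index: (0×3600 + 48×60 + 24) × 30 + 26 = 87146.
Real time: 87146 / (30) = 43573/15 s.
Target frame: (43573/15) × (24000/1001) = 69716800/1001 ≈ 69647.153 → 69647.

frame 69647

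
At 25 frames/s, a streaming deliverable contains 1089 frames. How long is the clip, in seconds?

Running time = 1089 / (25) = 43.56 s.

43.56 seconds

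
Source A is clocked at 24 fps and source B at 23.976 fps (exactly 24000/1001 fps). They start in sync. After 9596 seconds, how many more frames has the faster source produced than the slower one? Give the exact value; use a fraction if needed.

A emits 24 × 9596 = 230304 frames; B emits 24000/1001 × 9596 = 230304000/1001.
Difference = 230304/1001 frames (≈ 230.0739); B is behind A.

230304/1001 frames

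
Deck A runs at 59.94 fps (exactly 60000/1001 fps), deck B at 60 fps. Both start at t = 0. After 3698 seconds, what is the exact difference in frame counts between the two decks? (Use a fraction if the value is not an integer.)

221880/1001 frames

A emits 60000/1001 × 3698 = 221880000/1001 frames; B emits 60 × 3698 = 221880.
Difference = 221880/1001 frames (≈ 221.6583); B is ahead of A.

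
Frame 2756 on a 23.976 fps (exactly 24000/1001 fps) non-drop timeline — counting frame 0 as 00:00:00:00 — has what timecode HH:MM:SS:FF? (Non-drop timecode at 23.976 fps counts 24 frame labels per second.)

00:01:54:20

2756 ÷ 24 = 114 full seconds, remainder 20 frames.
114 s = 0 h 1 min 54 s.
Timecode: 00:01:54:20.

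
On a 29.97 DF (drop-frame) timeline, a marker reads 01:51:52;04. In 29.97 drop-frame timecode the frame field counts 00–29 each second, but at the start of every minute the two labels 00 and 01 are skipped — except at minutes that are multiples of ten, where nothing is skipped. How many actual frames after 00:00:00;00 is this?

Complete 10-minute blocks: 11, each 17982 frames → 197802.
Remaining 1 whole minute in the current block: 1800 + 0 × 1798 = 1800 frames.
Within the current minute: 52 × 30 + 4 − 2 = 1562 (labels ;00/;01 skipped at this minute). Total = 197802 + 1800 + 1562 = 201164.

201164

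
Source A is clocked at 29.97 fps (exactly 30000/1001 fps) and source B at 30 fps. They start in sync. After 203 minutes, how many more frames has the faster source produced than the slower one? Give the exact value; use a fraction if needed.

52200/143 frames

203 min = 12180 s.
A emits 30000/1001 × 12180 = 52200000/143 frames; B emits 30 × 12180 = 365400.
Difference = 52200/143 frames (≈ 365.0350); B is ahead of A.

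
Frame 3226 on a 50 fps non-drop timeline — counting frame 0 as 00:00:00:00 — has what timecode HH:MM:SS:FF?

00:01:04:26

3226 ÷ 50 = 64 full seconds, remainder 26 frames.
64 s = 0 h 1 min 4 s.
Timecode: 00:01:04:26.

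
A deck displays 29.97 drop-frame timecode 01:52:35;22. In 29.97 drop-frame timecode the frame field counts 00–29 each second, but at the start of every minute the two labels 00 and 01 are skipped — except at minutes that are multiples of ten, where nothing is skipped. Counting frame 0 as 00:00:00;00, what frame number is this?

202470

As if non-drop at 30 labels/s: (1 × 3600 + 52 × 60 + 35) × 30 + 22 = 202672.
Minute boundaries passed: 112; those not divisible by 10: 112 − 11 = 101; dropped labels = 2 × 101 = 202.
Actual frame index = 202672 − 202 = 202470.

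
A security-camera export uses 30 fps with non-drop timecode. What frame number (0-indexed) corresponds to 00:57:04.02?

Total seconds to the label: (0 × 3600 + 57 × 60 + 4) = 3424.
Frame index = 3424 × 30 + 2 = 102722.

102722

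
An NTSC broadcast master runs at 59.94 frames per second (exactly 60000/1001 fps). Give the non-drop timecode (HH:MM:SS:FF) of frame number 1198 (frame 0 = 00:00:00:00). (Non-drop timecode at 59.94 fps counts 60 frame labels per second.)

00:00:19:58

1198 ÷ 60 = 19 full seconds, remainder 58 frames.
19 s = 0 h 0 min 19 s.
Timecode: 00:00:19:58.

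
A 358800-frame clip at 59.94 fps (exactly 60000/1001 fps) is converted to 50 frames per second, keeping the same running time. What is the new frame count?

Target frames = source frames × (target rate / source rate) = 358800 × (50)/(60000/1001) = 358800 × 1001/1200 = 299299.

299299 frames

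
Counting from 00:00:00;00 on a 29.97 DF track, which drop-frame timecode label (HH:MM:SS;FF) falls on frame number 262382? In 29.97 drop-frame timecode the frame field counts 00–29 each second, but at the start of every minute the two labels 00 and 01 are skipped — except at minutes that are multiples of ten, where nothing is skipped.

Each 10-minute DF block holds 10 × 60 × 30 − 9 × 2 = 17982 frames. 262382 ÷ 17982 → 14 full blocks, remainder 10634.
Within the partial block the first minute is 1800 frames and each further minute 1798, so 5 further minute boundaries passed. Total skipped labels = 18 × 14 + 2 × 5 = 262.
Non-drop label index = 262382 + 262 = 262644; at 30 labels/s that is 02:25:54:24, i.e. DF 02:25:54;24.

02:25:54;24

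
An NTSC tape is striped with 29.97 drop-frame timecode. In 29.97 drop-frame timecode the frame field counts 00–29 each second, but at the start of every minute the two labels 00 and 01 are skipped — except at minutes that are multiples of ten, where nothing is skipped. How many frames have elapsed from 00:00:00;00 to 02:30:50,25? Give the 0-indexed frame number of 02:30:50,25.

271255

Complete 10-minute blocks: 15, each 17982 frames → 269730.
Remaining 0 whole minutes in the current block: 0 frames.
Within the current minute: 50 × 30 + 25 = 1525. Total = 269730 + 0 + 1525 = 271255.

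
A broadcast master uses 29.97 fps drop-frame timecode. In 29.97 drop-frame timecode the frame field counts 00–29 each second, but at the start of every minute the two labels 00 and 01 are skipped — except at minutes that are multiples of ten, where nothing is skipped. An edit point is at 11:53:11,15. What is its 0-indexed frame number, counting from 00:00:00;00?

1282461

As if non-drop at 30 labels/s: (11 × 3600 + 53 × 60 + 11) × 30 + 15 = 1283745.
Minute boundaries passed: 713; those not divisible by 10: 713 − 71 = 642; dropped labels = 2 × 642 = 1284.
Actual frame index = 1283745 − 1284 = 1282461.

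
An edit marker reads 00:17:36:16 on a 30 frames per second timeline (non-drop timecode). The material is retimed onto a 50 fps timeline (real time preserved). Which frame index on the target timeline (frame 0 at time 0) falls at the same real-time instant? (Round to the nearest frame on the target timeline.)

Source frame index: (0×3600 + 17×60 + 36) × 30 + 16 = 31696.
Real time: 31696 / (30) = 15848/15 s.
Target frame: (15848/15) × (50) = 158480/3 ≈ 52826.667 → 52827.

frame 52827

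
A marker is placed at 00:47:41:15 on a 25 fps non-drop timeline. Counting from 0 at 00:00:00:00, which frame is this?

Total seconds to the label: (0 × 3600 + 47 × 60 + 41) = 2861.
Frame index = 2861 × 25 + 15 = 71540.

71540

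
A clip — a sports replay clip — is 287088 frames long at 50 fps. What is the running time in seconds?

5741.76 seconds

Running time = 287088 / (50) = 5741.76 s.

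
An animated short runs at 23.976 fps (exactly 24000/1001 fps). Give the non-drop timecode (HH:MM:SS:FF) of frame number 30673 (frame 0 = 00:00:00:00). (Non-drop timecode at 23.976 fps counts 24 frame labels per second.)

30673 ÷ 24 = 1278 full seconds, remainder 1 frame.
1278 s = 0 h 21 min 18 s.
Timecode: 00:21:18:01.

00:21:18:01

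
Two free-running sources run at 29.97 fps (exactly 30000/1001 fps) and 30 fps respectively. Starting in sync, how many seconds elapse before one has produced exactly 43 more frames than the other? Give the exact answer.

The gap grows by |30 − 30000/1001| = 30/1001 frames per second.
Time for a 43-frame gap: 43 ÷ (30/1001) = 43043/30 s.

43043/30 seconds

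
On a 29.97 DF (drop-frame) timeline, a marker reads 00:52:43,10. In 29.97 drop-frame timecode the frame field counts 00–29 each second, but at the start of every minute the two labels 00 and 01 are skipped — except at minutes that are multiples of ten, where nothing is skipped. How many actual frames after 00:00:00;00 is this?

As if non-drop at 30 labels/s: (0 × 3600 + 52 × 60 + 43) × 30 + 10 = 94900.
Minute boundaries passed: 52; those not divisible by 10: 52 − 5 = 47; dropped labels = 2 × 47 = 94.
Actual frame index = 94900 − 94 = 94806.

94806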